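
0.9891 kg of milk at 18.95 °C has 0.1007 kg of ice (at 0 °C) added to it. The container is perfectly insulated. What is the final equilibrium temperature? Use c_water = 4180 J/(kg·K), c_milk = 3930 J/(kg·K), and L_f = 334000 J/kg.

T_f ≈ 9.3 °C

Energy balance with sensible and latent terms:
fusion: m_ice L_f = 0.1007·334000 = 33634; meltwater 0→T: 0.1007·4180·T = 420.93 T; milk: 3887.2(T − 18.95)
4308.1 T = 73662 − 33634 = 40028
T ≈ 9.29 °C — above 0 °C, consistent with complete melting.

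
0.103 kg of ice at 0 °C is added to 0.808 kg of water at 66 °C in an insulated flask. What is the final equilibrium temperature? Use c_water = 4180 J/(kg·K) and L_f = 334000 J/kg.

T_f ≈ 49.5 °C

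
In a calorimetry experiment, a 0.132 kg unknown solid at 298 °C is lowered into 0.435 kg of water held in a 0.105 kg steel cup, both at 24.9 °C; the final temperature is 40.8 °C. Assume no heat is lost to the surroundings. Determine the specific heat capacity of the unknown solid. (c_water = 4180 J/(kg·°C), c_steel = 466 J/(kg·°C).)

Heat gained plus heat lost sum to zero:
0.132·c·(40.8 − 298) + 0.435·4180·(40.8 − 24.9) + 0.105·466·(40.8 − 24.9) = 0
-33.95 c = -29689
c = -29689/-33.95 ≈ 874.5 J/(kg·°C)

c ≈ 874 J/(kg·°C)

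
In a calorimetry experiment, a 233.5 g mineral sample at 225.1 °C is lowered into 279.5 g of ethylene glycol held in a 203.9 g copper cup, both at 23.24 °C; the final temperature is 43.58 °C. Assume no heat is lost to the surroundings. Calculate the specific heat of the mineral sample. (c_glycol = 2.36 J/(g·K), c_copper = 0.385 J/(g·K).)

c ≈ 0.354 J/(g·K)

Heat gained plus heat lost sum to zero:
233.5×c×(43.58 − 225.1) + 279.5×2.36×(43.58 − 23.24) + 203.9×0.385×(43.58 − 23.24) = 0
-42385 c = -15013
c = -15013/-42385 ≈ 0.3542 J/(g·K)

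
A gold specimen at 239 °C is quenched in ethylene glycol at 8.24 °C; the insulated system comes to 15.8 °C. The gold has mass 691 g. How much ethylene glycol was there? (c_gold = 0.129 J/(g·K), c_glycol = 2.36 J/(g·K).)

Heat lost by the gold = heat gained by the glycol:
691×0.129×(239 − 15.8) = m×2.36×(15.8 − 8.24)
17.84 m = 19896  ⇒  m ≈ 1115 g

m ≈ 1120 g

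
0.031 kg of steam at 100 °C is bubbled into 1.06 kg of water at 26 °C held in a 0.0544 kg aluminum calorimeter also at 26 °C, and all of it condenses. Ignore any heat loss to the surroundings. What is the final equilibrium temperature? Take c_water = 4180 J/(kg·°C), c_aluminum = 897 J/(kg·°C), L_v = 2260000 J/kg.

T_f ≈ 43.3 °C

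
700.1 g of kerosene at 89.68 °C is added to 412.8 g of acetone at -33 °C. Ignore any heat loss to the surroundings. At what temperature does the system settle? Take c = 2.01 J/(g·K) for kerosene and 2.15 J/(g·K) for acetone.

T_f ≈ 42.2 °C

T_f is the heat-capacity-weighted average of the initial temperatures:
T_f = (1407.2*89.68 + 887.52*(-33)) / (1407.2 + 887.52)
    = 96910 / 2294.7 ≈ 42.23 °C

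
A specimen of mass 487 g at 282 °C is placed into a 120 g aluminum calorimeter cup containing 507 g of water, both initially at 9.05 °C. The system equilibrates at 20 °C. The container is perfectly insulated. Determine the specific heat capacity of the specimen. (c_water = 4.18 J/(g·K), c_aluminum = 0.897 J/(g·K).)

c ≈ 0.191 J/(g·K)

Let T be the final temperature. ΣQ_i = 0:
487·c·(20 − 282) + 507·4.18·(20 − 9.05) + 120·0.897·(20 − 9.05) = 0
-127594 c = -24385
c = -24385/-127594 ≈ 0.1911 J/(g·K)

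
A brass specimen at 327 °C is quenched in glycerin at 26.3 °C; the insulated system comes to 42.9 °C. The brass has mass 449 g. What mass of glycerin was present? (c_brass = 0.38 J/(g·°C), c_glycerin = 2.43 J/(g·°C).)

m ≈ 1200 g

|Q_brass| = |Q_glycerin|:
449×0.38×(327 − 42.9) = m×2.43×(42.9 − 26.3)
40.34 m = 48473  ⇒  m ≈ 1202 g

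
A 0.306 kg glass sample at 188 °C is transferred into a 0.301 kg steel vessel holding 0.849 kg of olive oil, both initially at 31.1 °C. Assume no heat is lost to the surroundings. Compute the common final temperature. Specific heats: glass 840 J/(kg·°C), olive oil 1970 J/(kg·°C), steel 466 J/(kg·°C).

Energy conservation, ΣQ = 0:
0.306*840*(T − 188) + 0.849*1970*(T − 31.1) + 0.301*466*(T − 31.1) = 0
257.04(T − 188) + 1672.5(T − 31.1) + 140.27(T − 31.1) = 0
(257.04 + 1672.5 + 140.27) T = 257.04*188 + 1672.5*31.1 + 140.27*31.1
T = 104701/2069.8 ≈ 50.58 °C

T_f ≈ 50.6 °C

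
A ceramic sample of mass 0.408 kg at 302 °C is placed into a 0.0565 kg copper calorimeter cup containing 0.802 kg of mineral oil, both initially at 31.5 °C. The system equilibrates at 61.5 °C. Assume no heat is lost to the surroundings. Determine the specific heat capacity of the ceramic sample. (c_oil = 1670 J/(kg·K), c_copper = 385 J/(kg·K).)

Setting the total heat transfer to zero:
0.408×c×(61.5 − 302) + 0.802×1670×(61.5 − 31.5) + 0.0565×385×(61.5 − 31.5) = 0
-98.12 c = -40833
c = -40833/-98.12 ≈ 416.1 J/(kg·K)

c ≈ 416 J/(kg·K)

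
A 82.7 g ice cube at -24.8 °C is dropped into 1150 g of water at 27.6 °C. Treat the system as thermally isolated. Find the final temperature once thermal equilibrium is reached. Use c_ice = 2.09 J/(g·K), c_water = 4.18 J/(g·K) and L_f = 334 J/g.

Heat gained plus heat lost sum to zero:
warm ice to 0 °C: 82.7·2.09·(0 − (-24.8)) = 4286.5
  latent heat to melt: 82.7·334 = 27622
  meltwater 0→T: 82.7·4.18·T = 345.69 T
  water: 4807(T − 27.6)
5152.7 T = 132673 − 31908 = 100765
T ≈ 19.56 °C (positive, so assuming full melt was valid).

T_f ≈ 19.6 °C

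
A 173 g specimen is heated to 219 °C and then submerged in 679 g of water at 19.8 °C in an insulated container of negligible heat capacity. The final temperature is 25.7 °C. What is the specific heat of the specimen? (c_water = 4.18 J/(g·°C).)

c ≈ 0.501 J/(g·°C)

m_s c (T_s − T_f) = m_water c_water (T_f − T_0):
173×c×(219 − 25.7) = 679×4.18×(25.7 − 19.8)
33441 c = 16745  ⇒  c ≈ 0.5007 J/(g·°C)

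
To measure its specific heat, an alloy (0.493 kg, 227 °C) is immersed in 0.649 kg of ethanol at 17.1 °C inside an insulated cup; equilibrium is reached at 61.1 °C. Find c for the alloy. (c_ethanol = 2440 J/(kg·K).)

Heat lost by the alloy = heat gained by the ethanol:
0.493·c·(227 − 61.1) = 0.649·2440·(61.1 − 17.1)
81.79 c = 69677  ⇒  c ≈ 851.9 J/(kg·K)

c ≈ 852 J/(kg·K)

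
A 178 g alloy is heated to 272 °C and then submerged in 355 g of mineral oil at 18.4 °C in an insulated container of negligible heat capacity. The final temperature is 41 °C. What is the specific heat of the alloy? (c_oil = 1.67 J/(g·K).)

Heat lost by the alloy = heat gained by the oil:
178·c·(272 − 41) = 355·1.67·(41 − 18.4)
41118 c = 13398  ⇒  c ≈ 0.3259 J/(g·K)

c ≈ 0.326 J/(g·K)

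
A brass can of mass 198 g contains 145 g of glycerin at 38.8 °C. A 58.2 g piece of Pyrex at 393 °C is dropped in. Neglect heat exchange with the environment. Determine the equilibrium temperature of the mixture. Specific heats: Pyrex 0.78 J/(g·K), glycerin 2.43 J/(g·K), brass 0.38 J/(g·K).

Conservation of energy gives ΣQ = 0:
58.2·0.78·(T − 393) + 145·2.43·(T − 38.8) + 198·0.38·(T − 38.8) = 0
472.99 T = 34431
T ≈ 72.80 °C

T_f ≈ 72.8 °C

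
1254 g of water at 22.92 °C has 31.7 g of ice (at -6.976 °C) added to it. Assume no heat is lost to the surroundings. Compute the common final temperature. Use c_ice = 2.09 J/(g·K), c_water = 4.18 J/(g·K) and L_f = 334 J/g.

Energy balance with sensible and latent terms:
ice -6.976→0 °C: 31.7·2.09·6.976 = 462.18; latent heat to melt: 31.7·334 = 10588; meltwater 0→T: 31.7·4.18·T = 132.51 T; water cools: 1254·4.18·(T − 22.92) = 5241.7(T − 22.92)
5374.2 T = 120140 − 11050 = 109090
T ≈ 20.30 °C (positive, so assuming full melt was valid).

T_f ≈ 20.3 °C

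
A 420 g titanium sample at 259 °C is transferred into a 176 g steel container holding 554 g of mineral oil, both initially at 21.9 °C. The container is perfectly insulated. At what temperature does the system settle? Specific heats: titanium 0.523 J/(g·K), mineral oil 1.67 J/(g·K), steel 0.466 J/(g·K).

T_f ≈ 64.4 °C

Heat gained plus heat lost sum to zero:
420*0.523*(T − 259) + 554*1.67*(T − 21.9) + 176*0.466*(T − 21.9) = 0
(219.66 + 925.18 + 82.02) T = 219.66*259 + 925.18*21.9 + 82.02*21.9
T = 78950/1226.9 ≈ 64.35 °C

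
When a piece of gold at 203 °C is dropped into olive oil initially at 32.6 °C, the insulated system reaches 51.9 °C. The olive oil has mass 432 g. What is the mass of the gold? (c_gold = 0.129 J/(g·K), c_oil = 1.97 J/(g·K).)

|Q_gold| = |Q_oil|:
m×0.129×(203 − 51.9) = 432×1.97×(51.9 − 32.6)
19.49 m = 16425  ⇒  m ≈ 842.7 g

m ≈ 843 g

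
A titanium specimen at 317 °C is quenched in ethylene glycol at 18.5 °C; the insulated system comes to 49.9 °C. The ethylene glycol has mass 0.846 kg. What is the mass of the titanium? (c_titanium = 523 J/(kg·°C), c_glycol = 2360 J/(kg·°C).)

Net heat exchanged in the isolated system is zero:
m·523·(49.9 − 317) + 0.846·2360·(49.9 − 18.5) = 0
-139693 m = -62692
m = -62692/-139693 ≈ 0.4488 kg

m ≈ 0.449 kg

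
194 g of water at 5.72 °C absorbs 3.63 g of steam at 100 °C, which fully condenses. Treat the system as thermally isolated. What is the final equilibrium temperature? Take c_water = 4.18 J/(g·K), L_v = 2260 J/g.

T_f ≈ 17.4 °C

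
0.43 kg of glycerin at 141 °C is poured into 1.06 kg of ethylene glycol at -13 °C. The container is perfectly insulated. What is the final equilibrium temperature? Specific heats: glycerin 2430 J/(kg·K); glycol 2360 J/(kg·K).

Setting the total heat transfer to zero:
0.43*2430*(T − 141) + 1.06*2360*(T − (-13)) = 0
1044.9(T − 141) + 2501.6(T − (-13)) = 0
3546.5 T = 114810
T = 114810 / 3546.5 = 32.4 °C

T_f ≈ 32.4 °C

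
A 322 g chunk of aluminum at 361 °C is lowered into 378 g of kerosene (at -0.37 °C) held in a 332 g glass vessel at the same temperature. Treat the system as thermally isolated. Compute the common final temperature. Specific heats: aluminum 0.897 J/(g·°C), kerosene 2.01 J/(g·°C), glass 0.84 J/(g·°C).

Conservation of energy gives ΣQ = 0:
322×0.897×(T − 361) + 378×2.01×(T − (-0.37)) + 332×0.84×(T − (-0.37)) = 0
288.83(T − 361) + 759.78(T − (-0.37)) + 278.88(T − (-0.37)) = 0
(288.83 + 759.78 + 278.88) T = 288.83×361 + 759.78×(-0.37) + 278.88×(-0.37)
T ≈ 78.26 °C

T_f ≈ 78.3 °C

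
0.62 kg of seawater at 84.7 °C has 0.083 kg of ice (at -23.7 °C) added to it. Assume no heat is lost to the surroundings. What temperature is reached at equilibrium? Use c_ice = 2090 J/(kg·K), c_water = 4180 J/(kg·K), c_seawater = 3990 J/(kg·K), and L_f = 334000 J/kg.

Heat gained plus heat lost sum to zero:
ice -23.7→0 °C: 0.083·2090·23.7 = 4111.2; fusion: m_ice L_f = 0.083·334000 = 27722; warm the meltwater: 346.94 T; seawater cools: 0.62·3990·(T − 84.7) = 2473.8(T − 84.7)
2820.7 T = 209531 − 31833 = 177698
T ≈ 63.00 °C (positive, so assuming full melt was valid).

T_f ≈ 63.0 °C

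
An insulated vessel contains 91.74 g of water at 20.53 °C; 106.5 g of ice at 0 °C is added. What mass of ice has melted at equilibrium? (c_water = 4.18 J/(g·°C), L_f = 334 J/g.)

m_melted ≈ 23.6 g

Water can give up m c ΔT = 91.74·4.18·20.53 = 7872.7 J before reaching 0 °C.
Fully melting the ice requires m_ice L_f = 106.5·334 = 35571 J.
7872.7 J < 35571 J, so only part of the ice melts and the system sits at 0 °C.
Mass melted = 7872.7/334 ≈ 23.57 g.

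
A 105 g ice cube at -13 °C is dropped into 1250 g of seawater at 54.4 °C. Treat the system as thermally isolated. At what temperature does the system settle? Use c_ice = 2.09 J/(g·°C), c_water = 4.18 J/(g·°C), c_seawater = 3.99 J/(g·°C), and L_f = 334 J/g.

T_f ≈ 43.0 °C

Sum of m c ΔT and latent-heat terms is zero:
warm ice to 0 °C: 105×2.09×(0 − (-13)) = 2852.8; fusion: m_ice L_f = 105×334 = 35070; warm the meltwater: 438.9 T; seawater cools: 1250×3.99×(T − 54.4) = 4987.5(T − 54.4)
5426.4 T = 271320 − 37923 = 233397
T ≈ 43.01 °C. Since T > 0 °C, the all-ice-melts assumption holds.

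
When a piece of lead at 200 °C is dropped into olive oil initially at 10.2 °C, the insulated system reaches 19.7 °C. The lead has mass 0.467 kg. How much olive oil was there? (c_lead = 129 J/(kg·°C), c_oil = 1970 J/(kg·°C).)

Heat gained plus heat lost sum to zero:
0.467·129·(19.7 − 200) + m·1970·(19.7 − 10.2) = 0
18715 m = 10862
m = 10862/18715 ≈ 0.5804 kg

m ≈ 0.58 kg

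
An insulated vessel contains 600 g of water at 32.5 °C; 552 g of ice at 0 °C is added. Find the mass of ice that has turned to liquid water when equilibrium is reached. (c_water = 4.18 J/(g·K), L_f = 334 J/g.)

m_melted ≈ 244 g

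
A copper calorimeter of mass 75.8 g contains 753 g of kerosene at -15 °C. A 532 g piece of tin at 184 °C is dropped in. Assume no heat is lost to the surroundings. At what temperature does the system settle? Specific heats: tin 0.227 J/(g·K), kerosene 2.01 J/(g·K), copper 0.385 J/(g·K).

T_f ≈ -0.6 °C

With ΣQ=0 the equilibrium temperature is the m·c-weighted mean:
T_f = (120.76×184 + 1513.5×(-15) + 29.18×(-15)) / (120.76 + 1513.5 + 29.18)
    = -920.12 / 1663.5 ≈ -0.55 °C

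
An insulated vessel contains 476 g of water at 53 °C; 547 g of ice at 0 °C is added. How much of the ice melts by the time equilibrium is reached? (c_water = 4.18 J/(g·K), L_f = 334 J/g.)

Cooling the water to 0 °C releases 476·4.18·53 = 105453 J.
To melt every bit of ice: 547·334 = 182698 J.
Since 105453 < 182698 J, not all the ice melts; equilibrium is at 0 °C.
Mass melted = 105453/334 ≈ 315.7 g.

m_melted ≈ 316 g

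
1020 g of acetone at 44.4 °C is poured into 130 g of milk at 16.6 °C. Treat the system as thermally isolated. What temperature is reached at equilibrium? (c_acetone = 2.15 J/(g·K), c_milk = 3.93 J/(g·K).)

Heat lost by the acetone equals heat gained by the milk:
1020*2.15*(44.4 − T) = 130*3.93*(T − 16.6)
2193(44.4 − T) = 510.9(T − 16.6)
2703.9 T = 105850  ⇒  T ≈ 39.15 °C

T_f ≈ 39.1 °C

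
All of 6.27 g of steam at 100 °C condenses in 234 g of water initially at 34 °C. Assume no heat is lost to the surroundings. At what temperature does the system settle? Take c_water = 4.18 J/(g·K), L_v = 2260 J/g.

T_f ≈ 49.8 °C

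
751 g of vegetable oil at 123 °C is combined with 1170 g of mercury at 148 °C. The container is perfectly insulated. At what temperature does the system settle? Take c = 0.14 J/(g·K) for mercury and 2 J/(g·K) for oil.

T_f ≈ 125.5 °C

Net heat exchanged in the isolated system is zero:
1170×0.14×(T − 148) + 751×2×(T − 123) = 0
(163.8 + 1502) T = 163.8×148 + 1502×123
T ≈ 125.46 °C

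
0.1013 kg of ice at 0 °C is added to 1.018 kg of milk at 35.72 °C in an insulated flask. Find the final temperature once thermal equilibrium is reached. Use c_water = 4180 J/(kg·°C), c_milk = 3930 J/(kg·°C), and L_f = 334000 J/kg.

T_f ≈ 24.7 °C

Energy balance with sensible and latent terms:
melt ice: 0.1013·334000 = 33834
  meltwater 0→T: 0.1013·4180·T = 423.43 T
  milk: 4000.7(T − 35.72)
4424.2 T = 142906 − 33834 = 109072
T ≈ 24.65 °C. Since T > 0 °C, the all-ice-melts assumption holds.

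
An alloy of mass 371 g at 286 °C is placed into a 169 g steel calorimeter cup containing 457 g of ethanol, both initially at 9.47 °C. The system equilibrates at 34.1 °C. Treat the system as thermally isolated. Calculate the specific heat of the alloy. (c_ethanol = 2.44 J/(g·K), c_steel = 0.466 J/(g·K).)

c ≈ 0.315 J/(g·K)

Taking heat into each body as positive, Σ m c ΔT = 0:
371·c·(34.1 − 286) + 457·2.44·(34.1 − 9.47) + 169·0.466·(34.1 − 9.47) = 0
-93455 c = -29404
c = -29404/-93455 ≈ 0.3146 J/(g·K)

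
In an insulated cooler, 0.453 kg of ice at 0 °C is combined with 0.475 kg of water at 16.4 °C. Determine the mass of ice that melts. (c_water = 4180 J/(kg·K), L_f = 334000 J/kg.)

m_melted ≈ 0.0975 kg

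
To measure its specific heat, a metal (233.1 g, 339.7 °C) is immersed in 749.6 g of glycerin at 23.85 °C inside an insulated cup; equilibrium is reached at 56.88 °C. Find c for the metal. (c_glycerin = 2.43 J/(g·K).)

c ≈ 0.913 J/(g·K)

Heat lost by the metal = heat gained by the glycerin:
233.1·c·(339.7 − 56.88) = 749.6·2.43·(56.88 − 23.85)
65925 c = 60165  ⇒  c ≈ 0.9126 J/(g·K)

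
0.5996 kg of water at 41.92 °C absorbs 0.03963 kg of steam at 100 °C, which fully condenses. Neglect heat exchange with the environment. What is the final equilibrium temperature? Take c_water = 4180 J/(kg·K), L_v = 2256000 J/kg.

T_f ≈ 79.0 °C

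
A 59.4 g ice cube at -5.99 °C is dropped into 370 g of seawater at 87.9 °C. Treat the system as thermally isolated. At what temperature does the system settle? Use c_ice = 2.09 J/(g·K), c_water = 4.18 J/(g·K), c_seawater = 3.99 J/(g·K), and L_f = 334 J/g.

T_f ≈ 63.3 °C

Setting the total heat transfer to zero:
ice -5.99→0 °C: 59.4×2.09×5.99 = 743.63
  latent heat to melt: 59.4×334 = 19840
  meltwater 0→T: 59.4×4.18×T = 248.29 T
  seawater: 1476.3(T − 87.9)
1724.6 T = 129767 − 20583 = 109184
T ≈ 63.31 °C (positive, so assuming full melt was valid).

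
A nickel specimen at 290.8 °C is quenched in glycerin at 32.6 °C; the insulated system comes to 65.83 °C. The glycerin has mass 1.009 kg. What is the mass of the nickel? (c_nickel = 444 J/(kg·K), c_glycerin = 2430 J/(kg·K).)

m ≈ 0.816 kg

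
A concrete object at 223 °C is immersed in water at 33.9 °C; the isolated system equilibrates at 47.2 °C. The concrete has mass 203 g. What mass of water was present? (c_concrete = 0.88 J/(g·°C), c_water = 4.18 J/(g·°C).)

Conservation of energy gives ΣQ = 0:
203×0.88×(47.2 − 223) + m×4.18×(47.2 − 33.9) = 0
55.59 m = 31405
m = 31405/55.59 ≈ 564.9 g

m ≈ 565 g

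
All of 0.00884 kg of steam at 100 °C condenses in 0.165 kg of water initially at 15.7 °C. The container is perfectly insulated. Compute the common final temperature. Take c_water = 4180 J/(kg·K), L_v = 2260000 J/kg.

Energy balance with sensible and latent terms:
condense steam: −0.00884×2260000 = −19978; condensate cools 100→T: 0.00884×4180×(T − 100) = 36.95(T − 100); water warms: 0.165×4180×(T − 15.7) = 689.7(T − 15.7)
726.65 T = 19978 + 3695.1 + 10828 = 34502
T ≈ 47.48 °C, under the boiling point, so the assumption holds.

T_f ≈ 47.5 °C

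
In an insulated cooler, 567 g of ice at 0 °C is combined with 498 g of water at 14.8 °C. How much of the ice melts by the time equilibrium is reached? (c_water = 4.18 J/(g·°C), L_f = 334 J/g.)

m_melted ≈ 92.2 g

Water can give up m c ΔT = 498·4.18·14.8 = 30808 J before reaching 0 °C.
Fully melting the ice requires m_ice L_f = 567·334 = 189378 J.
30808 J < 189378 J, so only part of the ice melts and the system sits at 0 °C.
m_melt = 30808 / L_f = 92.24 g.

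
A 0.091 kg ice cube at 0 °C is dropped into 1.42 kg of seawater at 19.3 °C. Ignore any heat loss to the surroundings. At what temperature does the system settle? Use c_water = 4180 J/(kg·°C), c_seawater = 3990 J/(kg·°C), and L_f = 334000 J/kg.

T_f ≈ 13.1 °C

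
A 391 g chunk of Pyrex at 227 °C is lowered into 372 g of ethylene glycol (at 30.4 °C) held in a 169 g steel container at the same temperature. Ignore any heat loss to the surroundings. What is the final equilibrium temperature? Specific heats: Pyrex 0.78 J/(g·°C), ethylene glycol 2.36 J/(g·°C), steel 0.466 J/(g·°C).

Heat gained plus heat lost sum to zero:
391·0.78·(T − 227) + 372·2.36·(T − 30.4) + 169·0.466·(T − 30.4) = 0
304.98(T − 227) + 877.92(T − 30.4) + 78.75(T − 30.4) = 0
(304.98 + 877.92 + 78.75) T = 304.98·227 + 877.92·30.4 + 78.75·30.4
T ≈ 77.92 °C

T_f ≈ 77.9 °C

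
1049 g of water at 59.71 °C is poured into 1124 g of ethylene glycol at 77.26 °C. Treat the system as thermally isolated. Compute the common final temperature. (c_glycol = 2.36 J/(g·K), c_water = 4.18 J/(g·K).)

T_f ≈ 66.3 °C

|Q_glycol| = |Q_water|:
1124·2.36·(77.26 − T) = 1049·4.18·(T − 59.71)
2652.6(77.26 − T) = 4384.8(T − 59.71)
7037.5 T = 466761  ⇒  T ≈ 66.33 °C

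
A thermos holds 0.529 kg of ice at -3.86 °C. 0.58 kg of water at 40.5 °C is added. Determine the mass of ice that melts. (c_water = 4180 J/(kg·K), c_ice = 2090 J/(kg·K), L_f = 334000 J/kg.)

m_melted ≈ 0.281 kg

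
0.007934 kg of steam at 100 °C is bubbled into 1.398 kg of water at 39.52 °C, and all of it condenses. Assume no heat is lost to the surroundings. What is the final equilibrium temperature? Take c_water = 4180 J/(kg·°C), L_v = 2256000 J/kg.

Net heat exchanged in the isolated system is zero:
condense steam: −0.007934·2256000 = −17899
  condensate cools 100→T: 0.007934·4180·(T − 100) = 33.16(T − 100)
  water warms: 1.398·4180·(T − 39.52) = 5843.6(T − 39.52)
5876.8 T = 17899 + 3316.4 + 230941 = 252156
T ≈ 42.91 °C — below 100 °C, confirming all the steam condensed.

T_f ≈ 42.9 °C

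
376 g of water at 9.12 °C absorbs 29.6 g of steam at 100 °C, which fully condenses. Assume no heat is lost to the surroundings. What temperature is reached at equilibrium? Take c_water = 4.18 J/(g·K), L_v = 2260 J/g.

T_f ≈ 55.2 °C

Energy conservation, ΣQ = 0:
condense steam: −29.6·2260 = −66896
  condensate cools 100→T: 29.6·4.18·(T − 100) = 123.73(T − 100)
  original water: 1571.7(T − 9.12)
1695.4 T = 66896 + 12373 + 14334 = 93603
T ≈ 55.21 °C, under the boiling point, so the assumption holds.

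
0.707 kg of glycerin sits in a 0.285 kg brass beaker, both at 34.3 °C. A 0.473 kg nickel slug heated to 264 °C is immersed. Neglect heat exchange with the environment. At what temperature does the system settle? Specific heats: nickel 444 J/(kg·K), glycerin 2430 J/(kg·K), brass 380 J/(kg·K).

Taking heat into each body as positive, Σ m c ΔT = 0:
0.473×444×(T − 264) + 0.707×2430×(T − 34.3) + 0.285×380×(T − 34.3) = 0
210.01(T − 264) + 1718(T − 34.3) + 108.3(T − 34.3) = 0
2036.3 T = 118086
T = 118086/2036.3 ≈ 57.99 °C

T_f ≈ 58.0 °C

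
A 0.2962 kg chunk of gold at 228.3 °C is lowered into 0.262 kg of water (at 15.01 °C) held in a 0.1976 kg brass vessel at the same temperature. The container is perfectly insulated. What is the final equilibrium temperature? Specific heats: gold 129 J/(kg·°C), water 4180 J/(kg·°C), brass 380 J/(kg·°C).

T_f ≈ 21.8 °C

Heat gained plus heat lost sum to zero:
0.2962×129×(T − 228.3) + 0.262×4180×(T − 15.01) + 0.1976×380×(T − 15.01) = 0
38.21(T − 228.3) + 1095.2(T − 15.01) + 75.09(T − 15.01) = 0
1208.5 T = 26289
T = 26289/1208.5 ≈ 21.75 °C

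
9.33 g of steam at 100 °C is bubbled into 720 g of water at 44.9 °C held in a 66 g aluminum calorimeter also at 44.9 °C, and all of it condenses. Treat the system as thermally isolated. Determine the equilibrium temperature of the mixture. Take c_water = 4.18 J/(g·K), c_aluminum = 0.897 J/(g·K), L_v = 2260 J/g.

Conservation of energy gives ΣQ = 0:
steam→water at 100 °C releases m L_v = 9.33×2260 = 21086; condensate cools 100→T: 9.33×4.18×(T − 100) = 39(T − 100); original water: 3009.6(T − 44.9); cup: 59.2(T − 44.9)
3107.8 T = 21086 + 3899.9 + 137789 = 162775
T ≈ 52.38 °C — below 100 °C, confirming all the steam condensed.

T_f ≈ 52.4 °C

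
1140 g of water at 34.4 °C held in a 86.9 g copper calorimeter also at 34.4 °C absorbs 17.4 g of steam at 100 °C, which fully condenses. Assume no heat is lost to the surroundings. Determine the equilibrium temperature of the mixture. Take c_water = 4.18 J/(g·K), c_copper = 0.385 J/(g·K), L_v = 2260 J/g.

T_f ≈ 43.5 °C

Conservation of energy gives ΣQ = 0:
steam→water at 100 °C releases m L_v = 17.4·2260 = 39324
  condensate cools 100→T: 17.4·4.18·(T − 100) = 72.73(T − 100)
  water warms: 1140·4.18·(T − 34.4) = 4765.2(T − 34.4)
  copper cup: 86.9·0.385·(T − 34.4) = 33.46(T − 34.4)
4871.4 T = 39324 + 7273.2 + 165074 = 211671
T ≈ 43.45 °C, under the boiling point, so the assumption holds.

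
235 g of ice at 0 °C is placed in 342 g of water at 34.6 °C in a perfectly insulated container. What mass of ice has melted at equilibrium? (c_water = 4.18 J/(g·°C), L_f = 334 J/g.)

m_melted ≈ 148 g

Water can give up m c ΔT = 342·4.18·34.6 = 49463 J before reaching 0 °C.
Melting all 235 g of ice would need 235·334 = 78490 J.
Since 49463 < 78490 J, not all the ice melts; equilibrium is at 0 °C.
m_melt = 49463 / L_f = 148.1 g.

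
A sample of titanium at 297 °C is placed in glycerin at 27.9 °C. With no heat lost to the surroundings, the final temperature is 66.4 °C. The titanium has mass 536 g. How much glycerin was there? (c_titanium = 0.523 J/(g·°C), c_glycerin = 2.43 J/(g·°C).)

Let T be the final temperature. ΣQ_i = 0:
536×0.523×(66.4 − 297) + m×2.43×(66.4 − 27.9) = 0
93.56 m = 64644
m = 64644/93.56 ≈ 691 g

m ≈ 691 g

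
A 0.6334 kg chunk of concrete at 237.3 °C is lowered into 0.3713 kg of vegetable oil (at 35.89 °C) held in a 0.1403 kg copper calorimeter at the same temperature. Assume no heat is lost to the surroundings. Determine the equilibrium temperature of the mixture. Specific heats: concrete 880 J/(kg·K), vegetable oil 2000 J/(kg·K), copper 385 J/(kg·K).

T_f ≈ 118.8 °C

Setting the total heat transfer to zero:
0.6334×880×(T − 237.3) + 0.3713×2000×(T − 35.89) + 0.1403×385×(T − 35.89) = 0
1354 T = 160860
T = 160860 / 1354 = 119 °C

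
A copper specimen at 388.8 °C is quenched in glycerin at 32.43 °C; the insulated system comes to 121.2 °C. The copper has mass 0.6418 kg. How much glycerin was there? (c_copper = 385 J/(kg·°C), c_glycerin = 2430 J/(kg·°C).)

Heat lost by the copper = heat gained by the glycerin:
0.6418×385×(388.8 − 121.2) = m×2430×(121.2 − 32.43)
215711 m = 66122  ⇒  m ≈ 0.3065 kg

m ≈ 0.307 kg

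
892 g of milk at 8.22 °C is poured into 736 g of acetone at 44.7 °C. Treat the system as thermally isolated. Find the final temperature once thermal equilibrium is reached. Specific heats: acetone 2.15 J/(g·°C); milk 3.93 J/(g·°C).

T_f ≈ 19.6 °C

With ΣQ=0 the equilibrium temperature is the m·c-weighted mean:
T_f = (1582.4·44.7 + 3505.6·8.22) / (1582.4 + 3505.6)
    = 99549 / 5088 ≈ 19.57 °C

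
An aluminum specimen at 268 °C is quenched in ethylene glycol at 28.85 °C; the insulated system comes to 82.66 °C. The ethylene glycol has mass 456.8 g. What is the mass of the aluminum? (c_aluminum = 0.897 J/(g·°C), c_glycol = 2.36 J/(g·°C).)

m ≈ 349 g

|Q_aluminum| = |Q_glycol|:
m·0.897·(268 − 82.66) = 456.8·2.36·(82.66 − 28.85)
166.25 m = 58010  ⇒  m ≈ 348.9 g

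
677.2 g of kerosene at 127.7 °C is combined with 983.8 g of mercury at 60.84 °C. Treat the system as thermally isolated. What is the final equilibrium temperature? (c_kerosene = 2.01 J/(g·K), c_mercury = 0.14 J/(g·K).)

T_f ≈ 121.6 °C

Energy conservation, ΣQ = 0:
677.2·2.01·(T − 127.7) + 983.8·0.14·(T − 60.84) = 0
1361.2(T − 127.7) + 137.73(T − 60.84) = 0
1498.9 T = 182201
T = 182201/1498.9 ≈ 121.56 °C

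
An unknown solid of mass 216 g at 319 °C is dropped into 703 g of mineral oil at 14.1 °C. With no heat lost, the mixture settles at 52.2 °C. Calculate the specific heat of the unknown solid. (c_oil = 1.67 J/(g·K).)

c ≈ 0.776 J/(g·K)

Net heat exchanged in the isolated system is zero:
216×c×(52.2 − 319) + 703×1.67×(52.2 − 14.1) = 0
-57629 c = -44730
c = -44730/-57629 ≈ 0.7762 J/(g·K)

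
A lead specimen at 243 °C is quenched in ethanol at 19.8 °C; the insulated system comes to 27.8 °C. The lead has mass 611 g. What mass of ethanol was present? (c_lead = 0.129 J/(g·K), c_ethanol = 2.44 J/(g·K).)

m ≈ 869 g

Setting the total heat transfer to zero:
611×0.129×(27.8 − 243) + m×2.44×(27.8 − 19.8) = 0
19.52 m = 16962
m = 16962/19.52 ≈ 868.9 g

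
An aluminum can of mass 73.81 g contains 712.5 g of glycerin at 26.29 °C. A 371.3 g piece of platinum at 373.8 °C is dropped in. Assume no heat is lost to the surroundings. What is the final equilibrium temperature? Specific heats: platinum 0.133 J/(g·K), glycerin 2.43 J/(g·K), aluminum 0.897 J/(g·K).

T_f ≈ 35.6 °C

T_f is the heat-capacity-weighted average of the initial temperatures:
T_f = (49.38×373.8 + 1731.4×26.29 + 66.21×26.29) / (49.38 + 1731.4 + 66.21)
    = 65718 / 1847 ≈ 35.58 °C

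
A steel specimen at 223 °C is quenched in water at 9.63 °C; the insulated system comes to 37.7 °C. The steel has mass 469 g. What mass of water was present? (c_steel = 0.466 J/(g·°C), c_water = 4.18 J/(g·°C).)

m ≈ 345 g

Heat gained plus heat lost sum to zero:
469·0.466·(37.7 − 223) + m·4.18·(37.7 − 9.63) = 0
117.33 m = 40498
m = 40498/117.33 ≈ 345.2 g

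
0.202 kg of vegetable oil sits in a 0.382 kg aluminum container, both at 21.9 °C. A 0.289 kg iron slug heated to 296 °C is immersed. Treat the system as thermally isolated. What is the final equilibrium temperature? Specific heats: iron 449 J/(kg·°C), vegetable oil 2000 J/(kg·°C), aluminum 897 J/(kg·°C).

Setting the total heat transfer to zero:
0.289*449*(T − 296) + 0.202*2000*(T − 21.9) + 0.382*897*(T − 21.9) = 0
129.76(T − 296) + 404(T − 21.9) + 342.65(T − 21.9) = 0
876.41 T = 54761
T = 54761 / 876.41 = 62.5 °C

T_f ≈ 62.5 °C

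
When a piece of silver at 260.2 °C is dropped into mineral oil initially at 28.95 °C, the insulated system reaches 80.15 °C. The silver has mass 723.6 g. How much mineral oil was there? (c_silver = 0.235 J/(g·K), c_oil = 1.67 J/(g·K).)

m ≈ 358 g

Setting the total heat transfer to zero:
723.6×0.235×(80.15 − 260.2) + m×1.67×(80.15 − 28.95) = 0
85.5 m = 30617
m = 30617/85.5 ≈ 358.1 g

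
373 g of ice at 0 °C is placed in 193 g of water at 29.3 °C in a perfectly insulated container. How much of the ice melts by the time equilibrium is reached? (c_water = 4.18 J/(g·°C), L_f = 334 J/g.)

m_melted ≈ 70.8 g

Water can give up m c ΔT = 193×4.18×29.3 = 23637 J before reaching 0 °C.
Fully melting the ice requires m_ice L_f = 373×334 = 124582 J.
That's not enough to melt it all — equilibrium is at 0 °C with ice remaining.
m_melt = 23637 / L_f = 70.77 g.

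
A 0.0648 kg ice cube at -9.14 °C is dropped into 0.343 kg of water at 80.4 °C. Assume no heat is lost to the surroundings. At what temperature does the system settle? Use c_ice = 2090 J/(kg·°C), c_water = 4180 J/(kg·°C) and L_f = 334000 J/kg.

T_f ≈ 54.2 °C

Setting the total heat transfer to zero:
ice -9.14→0 °C: 0.0648×2090×9.14 = 1237.8
  fusion: m_ice L_f = 0.0648×334000 = 21643
  meltwater 0→T: 0.0648×4180×T = 270.86 T
  water: 1433.7(T − 80.4)
1704.6 T = 115273 − 22881 = 92392
T ≈ 54.20 °C — above 0 °C, consistent with complete melting.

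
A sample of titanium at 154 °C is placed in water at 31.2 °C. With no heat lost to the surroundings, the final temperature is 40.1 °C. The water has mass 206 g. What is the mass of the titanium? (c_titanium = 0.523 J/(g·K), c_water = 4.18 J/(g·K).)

m ≈ 129 g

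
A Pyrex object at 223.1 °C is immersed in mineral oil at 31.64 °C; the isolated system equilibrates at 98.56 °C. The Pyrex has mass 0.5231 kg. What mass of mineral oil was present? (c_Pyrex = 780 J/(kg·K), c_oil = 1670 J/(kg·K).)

|Q_Pyrex| = |Q_oil|:
0.5231·780·(223.1 − 98.56) = m·1670·(98.56 − 31.64)
111756 m = 50815  ⇒  m ≈ 0.4547 kg

m ≈ 0.455 kg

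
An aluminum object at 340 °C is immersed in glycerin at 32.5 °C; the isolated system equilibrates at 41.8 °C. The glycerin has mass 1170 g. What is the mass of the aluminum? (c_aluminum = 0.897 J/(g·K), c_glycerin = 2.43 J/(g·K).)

Heat lost by the aluminum = heat gained by the glycerin:
m×0.897×(340 − 41.8) = 1170×2.43×(41.8 − 32.5)
267.49 m = 26441  ⇒  m ≈ 98.85 g

m ≈ 98.8 g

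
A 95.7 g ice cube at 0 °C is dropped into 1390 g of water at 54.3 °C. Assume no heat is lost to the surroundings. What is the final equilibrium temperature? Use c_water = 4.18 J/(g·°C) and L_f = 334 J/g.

T_f ≈ 45.7 °C

Setting the total heat transfer to zero:
melt ice: 95.7×334 = 31964
  meltwater 0→T: 95.7×4.18×T = 400.03 T
  water: 5810.2(T − 54.3)
6210.2 T = 315494 − 31964 = 283530
T ≈ 45.66 °C. Since T > 0 °C, the all-ice-melts assumption holds.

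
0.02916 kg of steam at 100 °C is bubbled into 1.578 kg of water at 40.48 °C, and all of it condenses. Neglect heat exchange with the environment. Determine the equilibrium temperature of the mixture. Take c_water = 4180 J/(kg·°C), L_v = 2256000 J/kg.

T_f ≈ 51.4 °C

Heat gained plus heat lost sum to zero:
condense steam: −0.02916×2256000 = −65785; condensed water 100 °C→T: 121.89(T − 100); original water: 6596(T − 40.48)
6717.9 T = 65785 + 12189 + 267008 = 344982
T ≈ 51.35 °C — below 100 °C, confirming all the steam condensed.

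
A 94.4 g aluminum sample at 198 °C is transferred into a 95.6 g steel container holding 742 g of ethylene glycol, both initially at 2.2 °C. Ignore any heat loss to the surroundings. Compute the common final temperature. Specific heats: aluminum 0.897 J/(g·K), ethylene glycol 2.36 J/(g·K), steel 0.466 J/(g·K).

T_f = Σ m_i c_i T_i / Σ m_i c_i:
T_f = (84.68·198 + 1751.1·2.2 + 44.55·2.2) / (84.68 + 1751.1 + 44.55)
    = 20716 / 1880.3 ≈ 11.02 °C

T_f ≈ 11.0 °C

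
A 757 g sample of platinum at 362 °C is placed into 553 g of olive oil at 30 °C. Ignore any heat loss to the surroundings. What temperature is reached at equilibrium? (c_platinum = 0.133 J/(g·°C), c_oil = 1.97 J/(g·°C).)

Taking heat into each body as positive, Σ m c ΔT = 0:
757*0.133*(T − 362) + 553*1.97*(T − 30) = 0
100.68(T − 362) + 1089.4(T − 30) = 0
(100.68 + 1089.4) T = 100.68*362 + 1089.4*30
T = 69129/1190.1 ≈ 58.09 °C

T_f ≈ 58.1 °C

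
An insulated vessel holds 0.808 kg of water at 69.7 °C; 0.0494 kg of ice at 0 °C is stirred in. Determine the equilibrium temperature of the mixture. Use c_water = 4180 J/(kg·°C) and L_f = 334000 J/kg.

T_f ≈ 61.1 °C

Energy conservation, ΣQ = 0:
latent heat to melt: 0.0494·334000 = 16500
  meltwater 0→T: 0.0494·4180·T = 206.49 T
  water cools: 0.808·4180·(T − 69.7) = 3377.4(T − 69.7)
3583.9 T = 235408 − 16500 = 218908
T ≈ 61.08 °C (positive, so assuming full melt was valid).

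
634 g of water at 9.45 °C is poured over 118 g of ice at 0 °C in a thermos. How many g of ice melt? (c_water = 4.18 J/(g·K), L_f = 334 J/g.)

m_melted ≈ 75 g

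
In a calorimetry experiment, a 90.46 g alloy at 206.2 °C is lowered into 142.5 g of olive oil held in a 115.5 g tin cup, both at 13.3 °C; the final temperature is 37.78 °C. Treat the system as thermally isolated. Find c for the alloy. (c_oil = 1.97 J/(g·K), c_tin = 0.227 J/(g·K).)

Net heat exchanged in the isolated system is zero:
90.46·c·(37.78 − 206.2) + 142.5·1.97·(37.78 − 13.3) + 115.5·0.227·(37.78 − 13.3) = 0
-15235 c = -7514
c = -7514/-15235 ≈ 0.4932 J/(g·K)

c ≈ 0.493 J/(g·K)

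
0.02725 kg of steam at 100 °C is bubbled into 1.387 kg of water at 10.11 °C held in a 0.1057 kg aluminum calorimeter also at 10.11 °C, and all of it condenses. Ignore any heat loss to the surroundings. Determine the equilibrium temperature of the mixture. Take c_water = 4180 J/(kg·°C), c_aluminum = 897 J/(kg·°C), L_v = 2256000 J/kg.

T_f ≈ 22.0 °C

Sum of m c ΔT and latent-heat terms is zero:
condense steam: −0.02725×2256000 = −61476; condensate cools 100→T: 0.02725×4180×(T − 100) = 113.91(T − 100); water warms: 1.387×4180×(T − 10.11) = 5797.7(T − 10.11); aluminum cup: 0.1057×897×(T − 10.11) = 94.81(T − 10.11)
6006.4 T = 61476 + 11390 + 59573 = 132439
T ≈ 22.05 °C — below 100 °C, confirming all the steam condensed.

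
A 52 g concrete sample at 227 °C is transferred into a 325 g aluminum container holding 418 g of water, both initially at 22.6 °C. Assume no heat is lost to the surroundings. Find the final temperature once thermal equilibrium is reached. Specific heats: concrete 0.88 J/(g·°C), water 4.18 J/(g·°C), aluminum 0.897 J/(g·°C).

T_f ≈ 27.1 °C

With ΣQ=0 the equilibrium temperature is the m·c-weighted mean:
T_f = (45.76×227 + 1747.2×22.6 + 291.53×22.6) / (45.76 + 1747.2 + 291.53)
    = 56464 / 2084.5 ≈ 27.09 °C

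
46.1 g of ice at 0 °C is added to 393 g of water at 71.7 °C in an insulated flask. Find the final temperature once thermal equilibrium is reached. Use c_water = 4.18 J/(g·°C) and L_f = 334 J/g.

T_f ≈ 55.8 °C

Net heat exchanged in the isolated system is zero:
melt ice: 46.1·334 = 15397
  warm the meltwater: 192.7 T
  water cools: 393·4.18·(T − 71.7) = 1642.7(T − 71.7)
1835.4 T = 117784 − 15397 = 102387
T ≈ 55.78 °C — above 0 °C, consistent with complete melting.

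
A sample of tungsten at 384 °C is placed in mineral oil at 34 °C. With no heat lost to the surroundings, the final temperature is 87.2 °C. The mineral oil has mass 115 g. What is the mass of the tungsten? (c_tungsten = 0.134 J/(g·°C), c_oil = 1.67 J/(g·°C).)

m ≈ 257 g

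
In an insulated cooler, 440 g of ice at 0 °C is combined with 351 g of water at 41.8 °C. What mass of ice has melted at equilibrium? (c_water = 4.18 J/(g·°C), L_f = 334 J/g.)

Cooling the water to 0 °C releases 351×4.18×41.8 = 61328 J.
Melting all 440 g of ice would need 440×334 = 146960 J.
61328 J < 146960 J, so only part of the ice melts and the system sits at 0 °C.
m_melted×334 = 61328  ⇒  m_melted ≈ 183.6 g.

m_melted ≈ 184 g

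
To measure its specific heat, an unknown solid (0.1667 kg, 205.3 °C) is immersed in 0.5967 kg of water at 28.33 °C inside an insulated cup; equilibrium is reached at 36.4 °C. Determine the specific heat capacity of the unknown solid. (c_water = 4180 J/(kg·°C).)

c ≈ 715 J/(kg·°C)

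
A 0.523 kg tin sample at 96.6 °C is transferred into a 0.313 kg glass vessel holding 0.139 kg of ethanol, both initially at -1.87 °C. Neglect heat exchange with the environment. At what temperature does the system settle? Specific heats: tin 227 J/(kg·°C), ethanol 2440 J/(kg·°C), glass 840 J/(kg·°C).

T_f is the heat-capacity-weighted average of the initial temperatures:
T_f = (118.72*96.6 + 339.16*(-1.87) + 262.92*(-1.87)) / (118.72 + 339.16 + 262.92)
    = 10343 / 720.8 ≈ 14.35 °C

T_f ≈ 14.3 °C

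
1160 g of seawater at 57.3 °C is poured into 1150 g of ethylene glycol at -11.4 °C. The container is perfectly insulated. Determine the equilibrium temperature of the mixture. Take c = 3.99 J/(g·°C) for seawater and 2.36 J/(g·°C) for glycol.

Conservation of energy gives ΣQ = 0:
1160·3.99·(T − 57.3) + 1150·2.36·(T − (-11.4)) = 0
4628.4(T − 57.3) + 2714(T − (-11.4)) = 0
(4628.4 + 2714) T = 4628.4·57.3 + 2714·(-11.4)
T ≈ 31.91 °C

T_f ≈ 31.9 °C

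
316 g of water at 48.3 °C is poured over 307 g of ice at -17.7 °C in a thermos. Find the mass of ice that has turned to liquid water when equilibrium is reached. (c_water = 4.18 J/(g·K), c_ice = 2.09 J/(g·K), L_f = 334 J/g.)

m_melted ≈ 157 g

Water can give up m c ΔT = 316·4.18·48.3 = 63799 J before reaching 0 °C.
Of that, 307·2.09·17.7 = 11357 J goes to bring the ice to 0 °C, leaving 52442 J.
Melting all 307 g of ice would need 307·334 = 102538 J.
Since 52442 < 102538 J, not all the ice melts; equilibrium is at 0 °C.
Mass melted = 52442/334 ≈ 157 g.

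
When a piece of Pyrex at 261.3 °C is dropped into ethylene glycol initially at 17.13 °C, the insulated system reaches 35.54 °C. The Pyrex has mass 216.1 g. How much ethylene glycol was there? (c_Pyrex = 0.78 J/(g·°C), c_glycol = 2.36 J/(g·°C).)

m ≈ 876 g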